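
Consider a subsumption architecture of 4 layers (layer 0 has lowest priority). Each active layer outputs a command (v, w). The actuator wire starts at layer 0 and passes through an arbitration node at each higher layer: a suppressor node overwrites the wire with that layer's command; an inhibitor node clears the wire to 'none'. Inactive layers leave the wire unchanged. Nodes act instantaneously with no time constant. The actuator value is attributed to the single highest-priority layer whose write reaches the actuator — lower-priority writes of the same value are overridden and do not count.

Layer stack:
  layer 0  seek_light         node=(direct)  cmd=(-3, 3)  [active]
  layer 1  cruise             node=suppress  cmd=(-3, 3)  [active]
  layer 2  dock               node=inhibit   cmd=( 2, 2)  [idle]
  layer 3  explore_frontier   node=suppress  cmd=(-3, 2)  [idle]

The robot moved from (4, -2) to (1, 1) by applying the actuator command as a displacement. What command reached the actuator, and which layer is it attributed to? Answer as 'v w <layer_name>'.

-3 3 cruise

displacement = (1, 1) − (4, -2) = (-3, 3)
layer 0 (seek_light) active — direct: (-3, 3)
layer 1 (cruise) active — suppresses: (-3, 3)
layer 2 (dock) idle — unchanged: (-3, 3)
layer 3 (explore_frontier) idle — unchanged: (-3, 3)
→ actuator (-3, 3) — from layer 1 (cruise)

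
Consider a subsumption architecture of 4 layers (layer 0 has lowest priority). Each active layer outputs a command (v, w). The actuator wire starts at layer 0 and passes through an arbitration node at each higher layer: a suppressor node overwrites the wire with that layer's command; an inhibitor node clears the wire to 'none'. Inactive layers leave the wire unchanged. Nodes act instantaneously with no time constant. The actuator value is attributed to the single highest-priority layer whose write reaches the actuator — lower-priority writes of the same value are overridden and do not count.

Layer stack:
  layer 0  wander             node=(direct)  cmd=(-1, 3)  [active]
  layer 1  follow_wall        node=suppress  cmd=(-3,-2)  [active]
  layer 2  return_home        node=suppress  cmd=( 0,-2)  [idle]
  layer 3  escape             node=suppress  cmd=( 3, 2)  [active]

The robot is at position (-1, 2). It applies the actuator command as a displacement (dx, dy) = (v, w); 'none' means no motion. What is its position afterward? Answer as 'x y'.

layer 0 (wander) active — direct: (-1, 3)
layer 1 (follow_wall) active — suppresses: (-3, -2)
layer 2 (return_home) idle — unchanged: (-3, -2)
layer 3 (escape) active — suppresses: (3, 2)
→ actuator (3, 2)
position: (-1, 2) + (3, 2) = (2, 4)

2 4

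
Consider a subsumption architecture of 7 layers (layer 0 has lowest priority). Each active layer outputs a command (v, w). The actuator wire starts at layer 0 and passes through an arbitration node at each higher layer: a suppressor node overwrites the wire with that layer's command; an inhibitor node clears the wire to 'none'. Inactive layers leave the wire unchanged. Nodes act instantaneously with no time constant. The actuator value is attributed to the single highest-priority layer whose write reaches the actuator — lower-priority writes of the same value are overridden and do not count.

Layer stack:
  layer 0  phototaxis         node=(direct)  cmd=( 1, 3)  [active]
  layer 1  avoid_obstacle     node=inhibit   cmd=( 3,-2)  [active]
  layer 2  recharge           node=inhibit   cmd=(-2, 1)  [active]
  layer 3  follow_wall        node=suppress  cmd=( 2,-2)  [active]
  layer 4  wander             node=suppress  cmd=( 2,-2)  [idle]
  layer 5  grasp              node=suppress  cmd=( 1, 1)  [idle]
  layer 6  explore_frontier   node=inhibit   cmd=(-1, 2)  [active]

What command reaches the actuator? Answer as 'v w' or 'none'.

none

L0 phototaxis: active, feeds wire = (1, 3)
L1 avoid_obstacle: active, inhibitor → wire = none
L2 recharge: active, inhibitor → wire = none
L3 follow_wall: active, suppressor → wire = (2, -2)
L4 wander: idle → wire stays (2, -2)
L5 grasp: idle → wire stays (2, -2)
L6 explore_frontier: active, inhibitor → wire = none
actuator = none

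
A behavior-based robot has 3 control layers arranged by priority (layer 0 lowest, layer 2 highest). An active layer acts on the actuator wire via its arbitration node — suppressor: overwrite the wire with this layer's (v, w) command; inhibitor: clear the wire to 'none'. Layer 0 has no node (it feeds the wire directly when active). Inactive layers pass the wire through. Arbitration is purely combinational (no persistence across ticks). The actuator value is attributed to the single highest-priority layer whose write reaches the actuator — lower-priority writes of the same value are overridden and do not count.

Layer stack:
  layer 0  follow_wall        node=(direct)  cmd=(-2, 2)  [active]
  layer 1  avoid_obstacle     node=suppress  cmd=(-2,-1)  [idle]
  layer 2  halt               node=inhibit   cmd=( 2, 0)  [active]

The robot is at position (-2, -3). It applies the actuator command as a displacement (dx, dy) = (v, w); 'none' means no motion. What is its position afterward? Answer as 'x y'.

L0 follow_wall: active, feeds wire = (-2, 2)
L1 avoid_obstacle: idle → wire stays (-2, 2)
L2 halt: active, inhibitor → wire = none
actuator = none
position: (-2, -3) + none = (-2, -3)

-2 -3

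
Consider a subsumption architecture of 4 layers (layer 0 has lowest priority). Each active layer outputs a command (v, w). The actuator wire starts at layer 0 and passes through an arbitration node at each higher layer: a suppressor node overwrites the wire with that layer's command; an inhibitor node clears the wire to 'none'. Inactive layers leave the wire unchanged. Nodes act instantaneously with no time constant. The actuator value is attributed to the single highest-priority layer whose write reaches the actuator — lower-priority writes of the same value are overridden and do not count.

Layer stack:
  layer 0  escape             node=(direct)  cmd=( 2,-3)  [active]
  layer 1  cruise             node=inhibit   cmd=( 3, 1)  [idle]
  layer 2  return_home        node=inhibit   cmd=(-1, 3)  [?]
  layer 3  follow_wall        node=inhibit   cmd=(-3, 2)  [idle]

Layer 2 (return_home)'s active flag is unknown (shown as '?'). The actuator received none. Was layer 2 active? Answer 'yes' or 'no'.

If layer 2 is active=yes:
  actuator would be none
If layer 2 is active=no:
  actuator would be (2, -3)
Observed none, so layer 2 was active.

yes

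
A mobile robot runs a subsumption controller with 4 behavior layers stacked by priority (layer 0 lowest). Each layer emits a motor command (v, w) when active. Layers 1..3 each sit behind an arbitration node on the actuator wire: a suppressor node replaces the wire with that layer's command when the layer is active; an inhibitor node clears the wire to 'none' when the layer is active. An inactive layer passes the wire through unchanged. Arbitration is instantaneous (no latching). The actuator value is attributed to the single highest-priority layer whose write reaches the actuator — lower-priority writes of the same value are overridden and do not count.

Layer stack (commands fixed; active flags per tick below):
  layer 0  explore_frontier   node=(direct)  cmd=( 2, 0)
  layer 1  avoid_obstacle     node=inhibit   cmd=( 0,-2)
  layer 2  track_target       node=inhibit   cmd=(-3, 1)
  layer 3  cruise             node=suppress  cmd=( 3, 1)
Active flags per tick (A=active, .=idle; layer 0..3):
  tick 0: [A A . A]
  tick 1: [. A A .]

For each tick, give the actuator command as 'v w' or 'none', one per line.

tick 0:
  [0] explore_frontier on; wire := (2, 0)
  [1] avoid_obstacle on (inhibit); wire := none
  [2] track_target off; pass none
  [3] cruise on (suppress); wire := (3, 1)
  output (3, 1)
tick 1:
  [0] explore_frontier off; wire := none
  [1] avoid_obstacle on (inhibit); wire := none
  [2] track_target on (inhibit); wire := none
  [3] cruise off; pass none
  output none

3 1
none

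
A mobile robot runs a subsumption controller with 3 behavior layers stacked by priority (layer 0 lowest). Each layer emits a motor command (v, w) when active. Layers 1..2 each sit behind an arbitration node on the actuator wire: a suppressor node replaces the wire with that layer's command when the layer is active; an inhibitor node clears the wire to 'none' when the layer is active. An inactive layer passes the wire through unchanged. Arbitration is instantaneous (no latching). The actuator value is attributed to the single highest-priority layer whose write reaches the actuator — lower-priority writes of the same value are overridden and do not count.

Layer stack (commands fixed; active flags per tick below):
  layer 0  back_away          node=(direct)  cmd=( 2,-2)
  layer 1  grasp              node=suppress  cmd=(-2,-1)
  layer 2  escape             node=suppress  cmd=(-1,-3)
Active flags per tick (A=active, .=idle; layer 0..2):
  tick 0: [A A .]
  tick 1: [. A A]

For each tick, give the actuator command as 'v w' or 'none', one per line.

tick 0:
  layer 0 (back_away) active — direct: (2, -2)
  layer 1 (grasp) active — suppresses: (-2, -1)
  layer 2 (escape) idle — unchanged: (-2, -1)
  → actuator (-2, -1)
tick 1:
  layer 0 (back_away) idle — none
  layer 1 (grasp) active — suppresses: (-2, -1)
  layer 2 (escape) active — suppresses: (-1, -3)
  → actuator (-1, -3)

-2 -1
-1 -3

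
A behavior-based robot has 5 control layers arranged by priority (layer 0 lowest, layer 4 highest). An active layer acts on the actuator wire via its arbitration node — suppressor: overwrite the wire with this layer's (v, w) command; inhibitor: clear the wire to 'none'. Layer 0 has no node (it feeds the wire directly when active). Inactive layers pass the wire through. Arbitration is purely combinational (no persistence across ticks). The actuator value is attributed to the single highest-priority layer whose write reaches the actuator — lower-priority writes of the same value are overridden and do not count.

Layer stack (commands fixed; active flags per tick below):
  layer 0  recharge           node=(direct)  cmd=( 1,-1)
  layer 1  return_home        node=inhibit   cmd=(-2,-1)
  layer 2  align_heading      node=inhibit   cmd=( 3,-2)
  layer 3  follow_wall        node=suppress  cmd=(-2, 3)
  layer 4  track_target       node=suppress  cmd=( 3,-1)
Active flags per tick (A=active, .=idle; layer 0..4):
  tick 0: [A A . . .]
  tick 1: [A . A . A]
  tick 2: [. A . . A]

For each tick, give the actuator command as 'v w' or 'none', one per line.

none
3 -1
3 -1

tick 0:
  [0] recharge on; wire := (1, -1)
  [1] return_home on (inhibit); wire := none
  [2] align_heading off; pass none
  [3] follow_wall off; pass none
  [4] track_target off; pass none
  output none
tick 1:
  [0] recharge on; wire := (1, -1)
  [1] return_home off; pass (1, -1)
  [2] align_heading on (inhibit); wire := none
  [3] follow_wall off; pass none
  [4] track_target on (suppress); wire := (3, -1)
  output (3, -1)
tick 2:
  [0] recharge off; wire := none
  [1] return_home on (inhibit); wire := none
  [2] align_heading off; pass none
  [3] follow_wall off; pass none
  [4] track_target on (suppress); wire := (3, -1)
  output (3, -1)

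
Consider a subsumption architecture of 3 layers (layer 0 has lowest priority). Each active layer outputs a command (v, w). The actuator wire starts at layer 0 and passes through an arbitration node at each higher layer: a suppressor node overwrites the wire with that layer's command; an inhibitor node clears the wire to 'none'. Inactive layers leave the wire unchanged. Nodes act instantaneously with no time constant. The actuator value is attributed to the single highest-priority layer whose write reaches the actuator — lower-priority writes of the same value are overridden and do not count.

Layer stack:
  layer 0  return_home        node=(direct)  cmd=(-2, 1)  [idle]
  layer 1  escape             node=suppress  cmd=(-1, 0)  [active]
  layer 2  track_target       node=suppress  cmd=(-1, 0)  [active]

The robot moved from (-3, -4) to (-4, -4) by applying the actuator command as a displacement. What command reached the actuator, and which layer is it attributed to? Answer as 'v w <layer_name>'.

displacement = (-4, -4) − (-3, -4) = (-1, 0)
layer 0 (return_home) idle — none
layer 1 (escape) active — suppresses: (-1, 0)
layer 2 (track_target) active — suppresses: (-1, 0)
→ actuator (-1, 0) — from layer 2 (track_target)

-1 0 track_target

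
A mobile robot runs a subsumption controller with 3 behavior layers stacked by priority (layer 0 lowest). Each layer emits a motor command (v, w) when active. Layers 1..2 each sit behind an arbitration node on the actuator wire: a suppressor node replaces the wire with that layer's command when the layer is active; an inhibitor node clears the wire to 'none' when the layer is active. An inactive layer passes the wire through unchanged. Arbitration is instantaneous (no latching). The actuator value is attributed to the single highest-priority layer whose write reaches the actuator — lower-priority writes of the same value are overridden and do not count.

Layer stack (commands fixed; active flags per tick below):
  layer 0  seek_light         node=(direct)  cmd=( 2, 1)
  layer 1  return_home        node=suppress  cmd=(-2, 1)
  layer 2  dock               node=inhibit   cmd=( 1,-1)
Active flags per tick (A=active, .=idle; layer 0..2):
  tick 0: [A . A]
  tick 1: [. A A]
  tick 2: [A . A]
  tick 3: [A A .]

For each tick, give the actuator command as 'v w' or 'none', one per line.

none
none
none
-2 1

tick 0:
  L0 seek_light: active, feeds wire = (2, 1)
  L1 return_home: idle → wire stays (2, 1)
  L2 dock: active, inhibitor → wire = none
  actuator = none
tick 1:
  L0 seek_light: idle → wire = none
  L1 return_home: active, suppressor → wire = (-2, 1)
  L2 dock: active, inhibitor → wire = none
  actuator = none
tick 2:
  L0 seek_light: active, feeds wire = (2, 1)
  L1 return_home: idle → wire stays (2, 1)
  L2 dock: active, inhibitor → wire = none
  actuator = none
tick 3:
  L0 seek_light: active, feeds wire = (2, 1)
  L1 return_home: active, suppressor → wire = (-2, 1)
  L2 dock: idle → wire stays (-2, 1)
  actuator = (-2, 1)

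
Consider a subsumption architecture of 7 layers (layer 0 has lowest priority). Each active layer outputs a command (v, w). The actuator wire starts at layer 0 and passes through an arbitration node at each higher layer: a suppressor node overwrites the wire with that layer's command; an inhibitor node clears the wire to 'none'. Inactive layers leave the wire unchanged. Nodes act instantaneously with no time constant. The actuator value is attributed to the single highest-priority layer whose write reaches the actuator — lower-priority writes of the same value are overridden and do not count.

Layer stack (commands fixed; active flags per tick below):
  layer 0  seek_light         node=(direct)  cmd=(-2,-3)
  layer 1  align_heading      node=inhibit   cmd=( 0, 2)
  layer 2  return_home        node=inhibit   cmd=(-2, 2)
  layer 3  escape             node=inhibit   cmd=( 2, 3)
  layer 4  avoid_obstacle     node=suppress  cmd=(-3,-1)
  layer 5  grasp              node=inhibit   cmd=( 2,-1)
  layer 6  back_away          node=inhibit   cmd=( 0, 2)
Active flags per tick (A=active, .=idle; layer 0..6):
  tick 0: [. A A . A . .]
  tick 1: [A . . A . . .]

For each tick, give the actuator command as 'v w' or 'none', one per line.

tick 0:
  L0 seek_light: idle → wire = none
  L1 align_heading: active, inhibitor → wire = none
  L2 return_home: active, inhibitor → wire = none
  L3 escape: idle → wire stays none
  L4 avoid_obstacle: active, suppressor → wire = (-3, -1)
  L5 grasp: idle → wire stays (-3, -1)
  L6 back_away: idle → wire stays (-3, -1)
  actuator = (-3, -1)
tick 1:
  L0 seek_light: active, feeds wire = (-2, -3)
  L1 align_heading: idle → wire stays (-2, -3)
  L2 return_home: idle → wire stays (-2, -3)
  L3 escape: active, inhibitor → wire = none
  L4 avoid_obstacle: idle → wire stays none
  L5 grasp: idle → wire stays none
  L6 back_away: idle → wire stays none
  actuator = none

-3 -1
none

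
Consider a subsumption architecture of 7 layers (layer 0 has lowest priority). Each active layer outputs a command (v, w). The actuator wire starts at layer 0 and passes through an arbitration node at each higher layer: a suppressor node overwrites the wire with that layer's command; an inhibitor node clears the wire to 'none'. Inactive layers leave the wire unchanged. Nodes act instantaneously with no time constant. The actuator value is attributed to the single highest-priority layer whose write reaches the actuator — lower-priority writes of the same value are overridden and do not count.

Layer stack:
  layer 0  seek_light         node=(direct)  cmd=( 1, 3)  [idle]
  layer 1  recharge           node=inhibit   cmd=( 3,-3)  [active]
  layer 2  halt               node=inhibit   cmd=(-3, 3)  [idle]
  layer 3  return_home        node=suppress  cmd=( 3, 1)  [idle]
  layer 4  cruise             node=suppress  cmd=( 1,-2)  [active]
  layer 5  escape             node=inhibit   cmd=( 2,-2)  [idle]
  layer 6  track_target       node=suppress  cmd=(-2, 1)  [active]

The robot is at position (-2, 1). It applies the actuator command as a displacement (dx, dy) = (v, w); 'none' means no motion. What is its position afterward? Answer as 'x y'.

layer 0 (seek_light) idle — none
layer 1 (recharge) active — inhibits: none
layer 2 (halt) idle — unchanged: none
layer 3 (return_home) idle — unchanged: none
layer 4 (cruise) active — suppresses: (1, -2)
layer 5 (escape) idle — unchanged: (1, -2)
layer 6 (track_target) active — suppresses: (-2, 1)
→ actuator (-2, 1)
position: (-2, 1) + (-2, 1) = (-4, 2)

-4 2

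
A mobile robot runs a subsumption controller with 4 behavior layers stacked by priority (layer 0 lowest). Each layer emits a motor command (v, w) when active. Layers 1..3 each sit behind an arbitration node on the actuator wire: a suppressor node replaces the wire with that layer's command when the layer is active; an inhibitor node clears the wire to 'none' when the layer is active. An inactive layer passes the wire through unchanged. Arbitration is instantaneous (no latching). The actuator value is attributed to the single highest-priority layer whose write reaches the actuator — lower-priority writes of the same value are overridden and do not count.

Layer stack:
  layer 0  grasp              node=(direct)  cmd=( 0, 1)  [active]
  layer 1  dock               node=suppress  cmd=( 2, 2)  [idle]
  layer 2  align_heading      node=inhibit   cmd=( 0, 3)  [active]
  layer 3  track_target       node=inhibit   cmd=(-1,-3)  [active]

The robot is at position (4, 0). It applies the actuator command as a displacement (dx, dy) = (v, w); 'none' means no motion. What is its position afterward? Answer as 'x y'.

L0 grasp: active, feeds wire = (0, 1)
L1 dock: idle → wire stays (0, 1)
L2 align_heading: active, inhibitor → wire = none
L3 track_target: active, inhibitor → wire = none
actuator = none
position: (4, 0) + none = (4, 0)

4 0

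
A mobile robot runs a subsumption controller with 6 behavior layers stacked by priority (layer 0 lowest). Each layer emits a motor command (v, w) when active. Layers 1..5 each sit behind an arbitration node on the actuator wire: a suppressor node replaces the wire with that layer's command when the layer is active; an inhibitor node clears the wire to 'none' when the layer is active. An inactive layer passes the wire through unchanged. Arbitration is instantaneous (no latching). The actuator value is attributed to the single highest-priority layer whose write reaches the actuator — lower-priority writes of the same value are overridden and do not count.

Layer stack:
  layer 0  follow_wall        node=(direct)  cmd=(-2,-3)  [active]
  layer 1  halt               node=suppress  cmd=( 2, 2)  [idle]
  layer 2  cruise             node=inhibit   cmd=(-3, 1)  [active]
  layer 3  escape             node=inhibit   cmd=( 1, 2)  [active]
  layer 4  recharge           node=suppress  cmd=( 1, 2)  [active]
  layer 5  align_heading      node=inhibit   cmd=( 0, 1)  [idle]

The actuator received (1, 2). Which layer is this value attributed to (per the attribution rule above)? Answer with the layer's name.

recharge

[0] follow_wall on; wire := (-2, -3)
[1] halt off; pass (-2, -3)
[2] cruise on (inhibit); wire := none
[3] escape on (inhibit); wire := none
[4] recharge on (suppress); wire := (1, 2)
[5] align_heading off; pass (1, 2)
output (1, 2)
last writer: layer 4 = recharge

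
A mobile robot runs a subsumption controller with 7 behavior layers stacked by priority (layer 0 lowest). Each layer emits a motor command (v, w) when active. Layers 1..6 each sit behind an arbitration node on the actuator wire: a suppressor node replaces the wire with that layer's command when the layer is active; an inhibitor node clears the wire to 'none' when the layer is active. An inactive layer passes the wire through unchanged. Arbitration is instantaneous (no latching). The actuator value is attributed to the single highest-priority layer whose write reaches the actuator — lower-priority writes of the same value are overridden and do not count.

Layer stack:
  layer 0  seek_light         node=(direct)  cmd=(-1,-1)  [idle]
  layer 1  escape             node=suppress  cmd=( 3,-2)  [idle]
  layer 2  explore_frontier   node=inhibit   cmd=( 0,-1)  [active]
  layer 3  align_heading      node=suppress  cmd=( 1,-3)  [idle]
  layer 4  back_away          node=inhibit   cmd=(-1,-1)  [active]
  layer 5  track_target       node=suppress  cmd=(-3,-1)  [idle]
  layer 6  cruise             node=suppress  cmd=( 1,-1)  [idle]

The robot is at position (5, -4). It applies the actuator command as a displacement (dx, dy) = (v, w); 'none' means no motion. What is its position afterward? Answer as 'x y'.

5 -4

layer 0 (seek_light) idle — none
layer 1 (escape) idle — unchanged: none
layer 2 (explore_frontier) active — inhibits: none
layer 3 (align_heading) idle — unchanged: none
layer 4 (back_away) active — inhibits: none
layer 5 (track_target) idle — unchanged: none
layer 6 (cruise) idle — unchanged: none
→ actuator none
position: (5, -4) + none = (5, -4)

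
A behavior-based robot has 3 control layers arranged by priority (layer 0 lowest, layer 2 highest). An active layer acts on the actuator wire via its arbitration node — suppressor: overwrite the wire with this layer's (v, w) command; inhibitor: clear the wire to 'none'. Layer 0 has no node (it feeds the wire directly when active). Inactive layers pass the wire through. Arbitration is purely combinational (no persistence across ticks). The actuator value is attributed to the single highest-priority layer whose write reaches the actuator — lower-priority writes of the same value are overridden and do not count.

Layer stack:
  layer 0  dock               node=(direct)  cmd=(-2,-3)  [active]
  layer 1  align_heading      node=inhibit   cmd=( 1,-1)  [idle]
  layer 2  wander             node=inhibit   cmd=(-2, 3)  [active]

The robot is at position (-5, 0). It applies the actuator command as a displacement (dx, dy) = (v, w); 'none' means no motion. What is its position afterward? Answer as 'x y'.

-5 0

[0] dock on; wire := (-2, -3)
[1] align_heading off; pass (-2, -3)
[2] wander on (inhibit); wire := none
output none
position: (-5, 0) + none = (-5, 0)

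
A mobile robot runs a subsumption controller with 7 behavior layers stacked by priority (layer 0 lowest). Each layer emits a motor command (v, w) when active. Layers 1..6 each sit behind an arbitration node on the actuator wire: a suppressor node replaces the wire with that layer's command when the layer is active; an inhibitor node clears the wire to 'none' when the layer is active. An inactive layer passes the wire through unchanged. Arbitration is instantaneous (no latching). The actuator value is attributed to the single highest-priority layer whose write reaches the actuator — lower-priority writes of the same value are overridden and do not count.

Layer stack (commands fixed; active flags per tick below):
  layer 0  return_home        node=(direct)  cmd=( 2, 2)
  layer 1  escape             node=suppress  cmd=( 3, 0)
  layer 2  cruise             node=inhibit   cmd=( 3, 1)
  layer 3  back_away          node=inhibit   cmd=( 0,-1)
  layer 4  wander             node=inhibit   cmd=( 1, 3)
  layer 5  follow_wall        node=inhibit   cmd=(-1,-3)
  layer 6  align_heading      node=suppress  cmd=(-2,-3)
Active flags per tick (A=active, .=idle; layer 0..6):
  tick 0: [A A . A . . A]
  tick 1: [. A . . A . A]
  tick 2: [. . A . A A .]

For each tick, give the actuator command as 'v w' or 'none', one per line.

-2 -3
-2 -3
none

tick 0:
  layer 0 (return_home) active — direct: (2, 2)
  layer 1 (escape) active — suppresses: (3, 0)
  layer 2 (cruise) idle — unchanged: (3, 0)
  layer 3 (back_away) active — inhibits: none
  layer 4 (wander) idle — unchanged: none
  layer 5 (follow_wall) idle — unchanged: none
  layer 6 (align_heading) active — suppresses: (-2, -3)
  → actuator (-2, -3)
tick 1:
  layer 0 (return_home) idle — none
  layer 1 (escape) active — suppresses: (3, 0)
  layer 2 (cruise) idle — unchanged: (3, 0)
  layer 3 (back_away) idle — unchanged: (3, 0)
  layer 4 (wander) active — inhibits: none
  layer 5 (follow_wall) idle — unchanged: none
  layer 6 (align_heading) active — suppresses: (-2, -3)
  → actuator (-2, -3)
tick 2:
  layer 0 (return_home) idle — none
  layer 1 (escape) idle — unchanged: none
  layer 2 (cruise) active — inhibits: none
  layer 3 (back_away) idle — unchanged: none
  layer 4 (wander) active — inhibits: none
  layer 5 (follow_wall) active — inhibits: none
  layer 6 (align_heading) idle — unchanged: none
  → actuator none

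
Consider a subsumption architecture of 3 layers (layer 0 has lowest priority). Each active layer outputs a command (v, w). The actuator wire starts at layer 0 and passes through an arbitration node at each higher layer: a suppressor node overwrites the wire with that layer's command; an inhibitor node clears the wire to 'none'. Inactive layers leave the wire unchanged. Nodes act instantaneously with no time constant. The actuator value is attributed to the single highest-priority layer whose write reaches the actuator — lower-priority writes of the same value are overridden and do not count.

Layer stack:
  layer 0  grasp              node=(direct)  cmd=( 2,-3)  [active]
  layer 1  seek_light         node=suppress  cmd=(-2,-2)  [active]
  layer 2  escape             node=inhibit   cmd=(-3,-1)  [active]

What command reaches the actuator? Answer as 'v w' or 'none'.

none

[0] grasp on; wire := (2, -3)
[1] seek_light on (suppress); wire := (-2, -2)
[2] escape on (inhibit); wire := none
output none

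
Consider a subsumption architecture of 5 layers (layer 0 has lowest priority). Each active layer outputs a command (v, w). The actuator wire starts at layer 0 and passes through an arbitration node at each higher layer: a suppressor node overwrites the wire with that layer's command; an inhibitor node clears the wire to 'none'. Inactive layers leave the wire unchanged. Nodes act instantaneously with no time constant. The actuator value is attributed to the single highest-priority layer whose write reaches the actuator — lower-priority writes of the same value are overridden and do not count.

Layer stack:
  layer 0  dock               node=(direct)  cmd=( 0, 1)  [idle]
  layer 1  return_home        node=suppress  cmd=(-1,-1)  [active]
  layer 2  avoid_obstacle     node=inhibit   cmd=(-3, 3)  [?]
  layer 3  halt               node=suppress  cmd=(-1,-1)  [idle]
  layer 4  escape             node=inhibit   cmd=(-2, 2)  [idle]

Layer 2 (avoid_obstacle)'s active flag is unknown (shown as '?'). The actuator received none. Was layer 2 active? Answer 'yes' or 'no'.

yes

If layer 2 is active=yes:
  actuator would be none
If layer 2 is active=no:
  actuator would be (-1, -1)
Observed none, so layer 2 was active.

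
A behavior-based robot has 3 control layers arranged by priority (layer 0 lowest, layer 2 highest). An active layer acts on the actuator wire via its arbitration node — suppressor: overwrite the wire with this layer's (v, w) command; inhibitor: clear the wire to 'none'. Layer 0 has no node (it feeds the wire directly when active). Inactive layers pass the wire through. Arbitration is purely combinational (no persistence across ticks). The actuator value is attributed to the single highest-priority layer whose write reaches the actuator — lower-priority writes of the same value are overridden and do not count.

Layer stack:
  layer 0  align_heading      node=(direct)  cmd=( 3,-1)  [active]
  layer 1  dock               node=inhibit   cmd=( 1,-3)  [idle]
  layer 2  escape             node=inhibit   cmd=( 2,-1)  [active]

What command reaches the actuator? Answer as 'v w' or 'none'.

none

[0] align_heading on; wire := (3, -1)
[1] dock off; pass (3, -1)
[2] escape on (inhibit); wire := none
output none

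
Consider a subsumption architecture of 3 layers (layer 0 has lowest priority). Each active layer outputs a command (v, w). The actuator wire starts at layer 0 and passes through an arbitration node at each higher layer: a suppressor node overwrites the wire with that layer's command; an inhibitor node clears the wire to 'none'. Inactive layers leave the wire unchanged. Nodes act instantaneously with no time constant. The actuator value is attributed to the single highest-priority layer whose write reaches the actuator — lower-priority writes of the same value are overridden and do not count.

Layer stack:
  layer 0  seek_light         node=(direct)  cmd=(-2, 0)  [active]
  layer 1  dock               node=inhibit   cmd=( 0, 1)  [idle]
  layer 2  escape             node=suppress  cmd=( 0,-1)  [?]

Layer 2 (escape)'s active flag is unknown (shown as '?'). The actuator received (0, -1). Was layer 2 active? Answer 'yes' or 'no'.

yes

If layer 2 is active=yes:
  actuator would be (0, -1)
If layer 2 is active=no:
  actuator would be (-2, 0)
Observed (0, -1), so layer 2 was active.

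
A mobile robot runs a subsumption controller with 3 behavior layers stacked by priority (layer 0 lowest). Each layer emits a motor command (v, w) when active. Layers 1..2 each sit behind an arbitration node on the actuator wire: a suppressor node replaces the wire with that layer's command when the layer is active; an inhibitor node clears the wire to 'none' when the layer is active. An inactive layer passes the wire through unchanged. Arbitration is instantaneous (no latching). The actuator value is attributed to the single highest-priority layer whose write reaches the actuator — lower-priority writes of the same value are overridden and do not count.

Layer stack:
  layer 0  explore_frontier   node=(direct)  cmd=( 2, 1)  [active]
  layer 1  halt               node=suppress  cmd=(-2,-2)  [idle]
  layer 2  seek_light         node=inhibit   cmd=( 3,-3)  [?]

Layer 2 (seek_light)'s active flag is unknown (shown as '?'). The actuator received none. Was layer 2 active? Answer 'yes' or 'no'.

If layer 2 is active=yes:
  actuator would be none
If layer 2 is active=no:
  actuator would be (2, 1)
Observed none, so layer 2 was active.

yes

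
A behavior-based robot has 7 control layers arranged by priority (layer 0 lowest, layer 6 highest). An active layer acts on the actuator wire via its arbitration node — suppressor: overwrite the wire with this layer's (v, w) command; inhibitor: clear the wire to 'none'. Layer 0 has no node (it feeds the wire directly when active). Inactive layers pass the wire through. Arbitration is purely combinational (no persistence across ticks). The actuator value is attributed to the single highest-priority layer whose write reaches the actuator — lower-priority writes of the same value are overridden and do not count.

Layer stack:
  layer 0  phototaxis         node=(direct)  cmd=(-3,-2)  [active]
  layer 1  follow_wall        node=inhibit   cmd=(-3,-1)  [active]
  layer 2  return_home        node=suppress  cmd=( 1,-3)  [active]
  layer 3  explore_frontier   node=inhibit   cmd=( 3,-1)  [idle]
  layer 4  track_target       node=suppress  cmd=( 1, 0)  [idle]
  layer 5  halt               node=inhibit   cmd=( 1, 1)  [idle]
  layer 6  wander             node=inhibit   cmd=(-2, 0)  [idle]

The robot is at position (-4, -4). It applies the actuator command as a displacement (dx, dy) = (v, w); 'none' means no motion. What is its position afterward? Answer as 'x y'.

[0] phototaxis on; wire := (-3, -2)
[1] follow_wall on (inhibit); wire := none
[2] return_home on (suppress); wire := (1, -3)
[3] explore_frontier off; pass (1, -3)
[4] track_target off; pass (1, -3)
[5] halt off; pass (1, -3)
[6] wander off; pass (1, -3)
output (1, -3)
position: (-4, -4) + (1, -3) = (-3, -7)

-3 -7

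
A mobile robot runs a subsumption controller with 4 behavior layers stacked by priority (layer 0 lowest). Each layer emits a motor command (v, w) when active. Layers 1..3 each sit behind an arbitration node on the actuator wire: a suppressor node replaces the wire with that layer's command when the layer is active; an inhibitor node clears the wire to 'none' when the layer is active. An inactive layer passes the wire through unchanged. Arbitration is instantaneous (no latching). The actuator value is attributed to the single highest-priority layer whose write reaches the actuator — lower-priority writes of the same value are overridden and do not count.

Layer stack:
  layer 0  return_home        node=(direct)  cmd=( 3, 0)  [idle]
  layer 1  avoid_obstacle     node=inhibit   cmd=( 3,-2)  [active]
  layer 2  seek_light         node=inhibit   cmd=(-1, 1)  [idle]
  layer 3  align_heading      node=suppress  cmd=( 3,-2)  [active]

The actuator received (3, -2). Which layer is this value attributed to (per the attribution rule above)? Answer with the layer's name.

align_heading

[0] return_home off; wire := none
[1] avoid_obstacle on (inhibit); wire := none
[2] seek_light off; pass none
[3] align_heading on (suppress); wire := (3, -2)
output (3, -2)
last writer: layer 3 = align_heading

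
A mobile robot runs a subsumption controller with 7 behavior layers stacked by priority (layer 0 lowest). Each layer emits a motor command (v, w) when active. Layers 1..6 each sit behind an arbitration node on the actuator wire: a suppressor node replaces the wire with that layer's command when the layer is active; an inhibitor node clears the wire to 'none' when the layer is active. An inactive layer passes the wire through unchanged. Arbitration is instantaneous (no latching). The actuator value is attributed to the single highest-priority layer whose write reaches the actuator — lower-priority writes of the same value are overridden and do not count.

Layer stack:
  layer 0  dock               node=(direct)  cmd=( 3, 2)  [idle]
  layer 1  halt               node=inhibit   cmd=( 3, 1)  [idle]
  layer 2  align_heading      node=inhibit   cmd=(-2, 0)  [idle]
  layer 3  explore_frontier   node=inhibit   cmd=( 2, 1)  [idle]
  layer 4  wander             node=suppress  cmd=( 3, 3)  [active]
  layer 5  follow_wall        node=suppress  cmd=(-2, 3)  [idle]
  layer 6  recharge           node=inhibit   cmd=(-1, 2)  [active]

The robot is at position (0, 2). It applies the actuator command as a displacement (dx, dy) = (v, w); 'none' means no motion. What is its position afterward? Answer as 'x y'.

L0 dock: idle → wire = none
L1 halt: idle → wire stays none
L2 align_heading: idle → wire stays none
L3 explore_frontier: idle → wire stays none
L4 wander: active, suppressor → wire = (3, 3)
L5 follow_wall: idle → wire stays (3, 3)
L6 recharge: active, inhibitor → wire = none
actuator = none
position: (0, 2) + none = (0, 2)

0 2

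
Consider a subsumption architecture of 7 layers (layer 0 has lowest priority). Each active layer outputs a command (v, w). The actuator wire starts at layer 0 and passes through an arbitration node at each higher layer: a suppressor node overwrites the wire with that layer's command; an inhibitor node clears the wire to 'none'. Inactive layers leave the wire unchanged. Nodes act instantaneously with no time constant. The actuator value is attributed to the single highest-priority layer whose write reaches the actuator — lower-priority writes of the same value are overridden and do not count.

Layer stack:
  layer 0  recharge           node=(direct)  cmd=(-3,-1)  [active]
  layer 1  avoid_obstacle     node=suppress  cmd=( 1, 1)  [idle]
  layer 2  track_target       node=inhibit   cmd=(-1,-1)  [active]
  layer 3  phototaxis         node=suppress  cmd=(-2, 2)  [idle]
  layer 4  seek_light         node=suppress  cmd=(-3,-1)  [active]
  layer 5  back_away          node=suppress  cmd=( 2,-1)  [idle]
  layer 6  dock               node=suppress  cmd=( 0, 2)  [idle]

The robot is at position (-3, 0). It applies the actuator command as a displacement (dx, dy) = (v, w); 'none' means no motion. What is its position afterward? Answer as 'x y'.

-6 -1

L0 recharge: active, feeds wire = (-3, -1)
L1 avoid_obstacle: idle → wire stays (-3, -1)
L2 track_target: active, inhibitor → wire = none
L3 phototaxis: idle → wire stays none
L4 seek_light: active, suppressor → wire = (-3, -1)
L5 back_away: idle → wire stays (-3, -1)
L6 dock: idle → wire stays (-3, -1)
actuator = (-3, -1)
position: (-3, 0) + (-3, -1) = (-6, -1)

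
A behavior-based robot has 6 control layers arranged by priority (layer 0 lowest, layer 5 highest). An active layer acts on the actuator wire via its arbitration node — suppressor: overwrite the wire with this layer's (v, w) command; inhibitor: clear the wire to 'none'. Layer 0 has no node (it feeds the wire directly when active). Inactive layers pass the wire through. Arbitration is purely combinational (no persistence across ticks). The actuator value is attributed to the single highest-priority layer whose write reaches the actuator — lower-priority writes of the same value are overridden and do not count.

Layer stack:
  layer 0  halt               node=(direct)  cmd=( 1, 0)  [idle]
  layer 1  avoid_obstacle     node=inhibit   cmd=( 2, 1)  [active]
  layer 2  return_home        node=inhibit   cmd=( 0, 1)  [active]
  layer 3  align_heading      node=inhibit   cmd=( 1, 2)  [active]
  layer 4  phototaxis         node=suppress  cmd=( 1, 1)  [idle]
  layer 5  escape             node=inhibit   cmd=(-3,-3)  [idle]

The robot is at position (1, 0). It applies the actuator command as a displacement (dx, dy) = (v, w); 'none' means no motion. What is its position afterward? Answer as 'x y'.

1 0

[0] halt off; wire := none
[1] avoid_obstacle on (inhibit); wire := none
[2] return_home on (inhibit); wire := none
[3] align_heading on (inhibit); wire := none
[4] phototaxis off; pass none
[5] escape off; pass none
output none
position: (1, 0) + none = (1, 0)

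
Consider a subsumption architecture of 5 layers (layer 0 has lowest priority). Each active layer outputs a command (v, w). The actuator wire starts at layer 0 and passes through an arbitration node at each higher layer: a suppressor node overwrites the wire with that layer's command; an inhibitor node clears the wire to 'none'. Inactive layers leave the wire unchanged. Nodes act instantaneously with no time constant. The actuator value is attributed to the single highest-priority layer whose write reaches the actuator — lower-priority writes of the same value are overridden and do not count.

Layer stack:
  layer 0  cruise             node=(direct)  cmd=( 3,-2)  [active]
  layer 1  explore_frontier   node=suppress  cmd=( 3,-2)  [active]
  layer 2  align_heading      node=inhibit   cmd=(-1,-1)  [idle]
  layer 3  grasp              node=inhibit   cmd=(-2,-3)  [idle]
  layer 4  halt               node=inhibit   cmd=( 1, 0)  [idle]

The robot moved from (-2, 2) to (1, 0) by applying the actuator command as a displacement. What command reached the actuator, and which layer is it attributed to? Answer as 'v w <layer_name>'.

displacement = (1, 0) − (-2, 2) = (3, -2)
L0 cruise: active, feeds wire = (3, -2)
L1 explore_frontier: active, suppressor → wire = (3, -2)
L2 align_heading: idle → wire stays (3, -2)
L3 grasp: idle → wire stays (3, -2)
L4 halt: idle → wire stays (3, -2)
actuator = (3, -2) — from layer 1 (explore_frontier)

3 -2 explore_frontier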